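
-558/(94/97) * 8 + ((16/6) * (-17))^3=-97771.51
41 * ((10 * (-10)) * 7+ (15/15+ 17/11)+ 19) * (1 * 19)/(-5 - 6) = 5813677/121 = 48046.92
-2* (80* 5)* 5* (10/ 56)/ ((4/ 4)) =-714.29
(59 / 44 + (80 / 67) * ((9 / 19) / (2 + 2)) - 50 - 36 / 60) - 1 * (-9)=-11235361 / 280060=-40.12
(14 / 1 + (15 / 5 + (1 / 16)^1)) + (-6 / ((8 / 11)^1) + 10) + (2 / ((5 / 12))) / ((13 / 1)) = 19949 / 1040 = 19.18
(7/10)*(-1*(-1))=7/10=0.70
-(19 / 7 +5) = -7.71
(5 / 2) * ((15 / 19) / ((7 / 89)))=6675 / 266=25.09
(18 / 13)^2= 324 / 169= 1.92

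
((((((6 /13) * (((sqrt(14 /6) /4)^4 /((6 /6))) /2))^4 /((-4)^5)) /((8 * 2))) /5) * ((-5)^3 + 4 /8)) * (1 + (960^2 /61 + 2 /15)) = 0.00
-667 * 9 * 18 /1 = -108054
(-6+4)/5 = -2/5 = -0.40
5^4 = 625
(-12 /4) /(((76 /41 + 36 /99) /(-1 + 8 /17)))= 12177 /17000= 0.72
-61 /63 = -0.97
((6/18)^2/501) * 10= 10/4509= 0.00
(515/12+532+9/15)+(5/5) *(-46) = 31771/60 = 529.52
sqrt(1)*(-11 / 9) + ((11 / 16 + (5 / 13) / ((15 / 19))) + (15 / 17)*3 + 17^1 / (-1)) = -458281 / 31824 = -14.40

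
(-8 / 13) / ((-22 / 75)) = 300 / 143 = 2.10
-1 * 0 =0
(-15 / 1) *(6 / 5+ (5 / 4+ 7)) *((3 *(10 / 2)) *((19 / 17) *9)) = -1454355 / 68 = -21387.57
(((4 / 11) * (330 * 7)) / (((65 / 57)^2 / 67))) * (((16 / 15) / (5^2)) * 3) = 585131904 / 105625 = 5539.71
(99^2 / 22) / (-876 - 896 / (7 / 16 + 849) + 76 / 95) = -20182635 / 39697264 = -0.51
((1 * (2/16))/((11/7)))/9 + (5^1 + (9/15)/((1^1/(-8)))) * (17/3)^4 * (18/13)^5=1049.52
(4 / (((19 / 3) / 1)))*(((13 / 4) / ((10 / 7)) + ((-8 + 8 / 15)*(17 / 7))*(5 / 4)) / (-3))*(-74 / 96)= -90539 / 27360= -3.31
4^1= 4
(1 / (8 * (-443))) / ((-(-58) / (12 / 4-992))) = 989 / 205552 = 0.00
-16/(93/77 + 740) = -1232/57073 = -0.02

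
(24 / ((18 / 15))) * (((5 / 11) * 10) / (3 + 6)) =1000 / 99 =10.10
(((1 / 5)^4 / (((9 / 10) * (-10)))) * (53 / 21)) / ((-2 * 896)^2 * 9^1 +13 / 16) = -848 / 54623602175625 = -0.00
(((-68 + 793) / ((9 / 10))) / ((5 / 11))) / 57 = 15950 / 513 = 31.09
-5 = -5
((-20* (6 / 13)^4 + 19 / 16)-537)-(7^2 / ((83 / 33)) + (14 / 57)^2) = -68548950687767 / 123231346992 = -556.26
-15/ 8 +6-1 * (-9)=13.12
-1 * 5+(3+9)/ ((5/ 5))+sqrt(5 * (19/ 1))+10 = sqrt(95)+17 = 26.75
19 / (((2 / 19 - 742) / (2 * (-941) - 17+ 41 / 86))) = 58941553 / 1212256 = 48.62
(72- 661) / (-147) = 589 / 147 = 4.01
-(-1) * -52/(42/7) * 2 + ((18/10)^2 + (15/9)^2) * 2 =-1192/225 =-5.30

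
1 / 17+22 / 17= 23 / 17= 1.35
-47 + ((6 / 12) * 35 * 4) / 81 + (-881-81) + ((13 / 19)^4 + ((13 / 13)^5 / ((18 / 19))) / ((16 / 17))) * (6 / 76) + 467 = -6944713147775 / 12836097216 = -541.03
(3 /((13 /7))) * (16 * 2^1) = 672 /13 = 51.69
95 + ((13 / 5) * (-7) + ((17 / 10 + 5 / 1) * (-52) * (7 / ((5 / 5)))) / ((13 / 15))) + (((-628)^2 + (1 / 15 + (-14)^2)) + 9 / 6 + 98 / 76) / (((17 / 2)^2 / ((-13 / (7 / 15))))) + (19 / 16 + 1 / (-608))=-952461136589 / 6149920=-154873.74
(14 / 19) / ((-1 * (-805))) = 2 / 2185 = 0.00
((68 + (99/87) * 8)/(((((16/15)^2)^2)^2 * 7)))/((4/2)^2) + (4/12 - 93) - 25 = -303475093885939/2615635083264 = -116.02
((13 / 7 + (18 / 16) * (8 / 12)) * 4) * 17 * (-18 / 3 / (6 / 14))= -2482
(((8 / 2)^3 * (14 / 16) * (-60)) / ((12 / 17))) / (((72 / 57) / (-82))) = 927010 / 3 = 309003.33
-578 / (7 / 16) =-9248 / 7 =-1321.14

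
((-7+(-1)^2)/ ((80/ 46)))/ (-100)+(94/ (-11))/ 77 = -129557/ 1694000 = -0.08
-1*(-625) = 625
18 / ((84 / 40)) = 60 / 7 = 8.57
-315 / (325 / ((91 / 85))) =-441 / 425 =-1.04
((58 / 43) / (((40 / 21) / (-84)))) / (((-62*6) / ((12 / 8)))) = 0.24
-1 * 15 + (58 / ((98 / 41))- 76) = -3270 / 49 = -66.73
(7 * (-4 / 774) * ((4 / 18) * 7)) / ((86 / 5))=-490 / 149769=-0.00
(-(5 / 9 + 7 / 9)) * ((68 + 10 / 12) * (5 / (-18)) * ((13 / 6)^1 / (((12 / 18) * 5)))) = 5369 / 324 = 16.57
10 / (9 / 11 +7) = 55 / 43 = 1.28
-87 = -87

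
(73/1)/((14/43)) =3139/14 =224.21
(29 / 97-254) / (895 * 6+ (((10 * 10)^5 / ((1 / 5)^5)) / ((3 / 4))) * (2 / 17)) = -1255059 / 24250000026565390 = -0.00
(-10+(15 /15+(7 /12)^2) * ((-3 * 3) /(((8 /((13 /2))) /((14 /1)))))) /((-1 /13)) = 1913.74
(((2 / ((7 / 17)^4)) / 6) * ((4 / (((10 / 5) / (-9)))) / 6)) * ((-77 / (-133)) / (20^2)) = -918731 / 18247600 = -0.05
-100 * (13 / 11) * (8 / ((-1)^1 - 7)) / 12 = 325 / 33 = 9.85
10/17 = 0.59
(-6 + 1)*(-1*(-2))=-10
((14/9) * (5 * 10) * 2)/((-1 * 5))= -31.11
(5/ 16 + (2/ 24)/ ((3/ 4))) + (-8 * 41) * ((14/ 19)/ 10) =-324829/ 13680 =-23.74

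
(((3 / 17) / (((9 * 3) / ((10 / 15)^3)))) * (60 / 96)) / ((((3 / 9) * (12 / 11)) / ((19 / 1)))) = 1045 / 16524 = 0.06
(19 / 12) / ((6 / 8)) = 19 / 9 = 2.11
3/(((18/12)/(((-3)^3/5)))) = -54/5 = -10.80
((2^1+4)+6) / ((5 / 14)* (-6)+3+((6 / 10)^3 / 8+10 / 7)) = 84000 / 16189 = 5.19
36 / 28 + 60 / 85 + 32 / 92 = 6403 / 2737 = 2.34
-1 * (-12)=12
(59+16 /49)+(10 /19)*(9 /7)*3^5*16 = 2504673 /931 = 2690.30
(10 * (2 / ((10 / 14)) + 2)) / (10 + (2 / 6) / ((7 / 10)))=252 / 55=4.58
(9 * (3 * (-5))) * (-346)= 46710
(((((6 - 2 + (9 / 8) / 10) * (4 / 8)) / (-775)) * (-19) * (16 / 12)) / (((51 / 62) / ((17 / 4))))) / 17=6251 / 306000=0.02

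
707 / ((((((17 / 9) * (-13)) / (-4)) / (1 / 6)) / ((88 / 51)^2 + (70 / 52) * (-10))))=-501267242 / 2490891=-201.24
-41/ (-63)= 41/ 63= 0.65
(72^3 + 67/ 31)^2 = 133882371270025/ 961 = 139315682903.25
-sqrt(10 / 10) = -1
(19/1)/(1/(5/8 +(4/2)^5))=619.88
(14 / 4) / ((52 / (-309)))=-2163 / 104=-20.80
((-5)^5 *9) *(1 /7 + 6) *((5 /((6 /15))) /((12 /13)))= -131015625 /56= -2339564.73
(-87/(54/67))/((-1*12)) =9.00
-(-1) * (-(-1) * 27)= 27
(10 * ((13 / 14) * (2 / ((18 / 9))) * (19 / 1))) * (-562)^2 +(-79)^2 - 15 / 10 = 780222033 / 14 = 55730145.21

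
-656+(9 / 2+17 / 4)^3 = 891 / 64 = 13.92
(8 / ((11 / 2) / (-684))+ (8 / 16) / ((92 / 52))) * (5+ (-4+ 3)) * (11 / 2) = -503281 / 23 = -21881.78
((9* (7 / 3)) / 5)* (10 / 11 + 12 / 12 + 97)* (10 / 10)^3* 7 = 159936 / 55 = 2907.93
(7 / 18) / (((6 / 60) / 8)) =280 / 9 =31.11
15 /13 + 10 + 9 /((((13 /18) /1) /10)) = 1765 /13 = 135.77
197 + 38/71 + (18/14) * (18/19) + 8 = 1952371/9443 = 206.75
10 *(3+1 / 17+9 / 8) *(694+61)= 2147975 / 68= 31587.87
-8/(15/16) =-128/15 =-8.53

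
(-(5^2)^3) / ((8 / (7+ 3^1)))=-78125 / 4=-19531.25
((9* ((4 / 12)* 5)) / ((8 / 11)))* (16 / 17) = 330 / 17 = 19.41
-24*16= -384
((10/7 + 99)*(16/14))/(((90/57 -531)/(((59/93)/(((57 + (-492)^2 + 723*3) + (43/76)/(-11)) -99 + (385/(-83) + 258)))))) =-437456923552/777495956505192729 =-0.00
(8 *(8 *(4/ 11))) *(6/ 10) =768/ 55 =13.96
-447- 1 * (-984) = 537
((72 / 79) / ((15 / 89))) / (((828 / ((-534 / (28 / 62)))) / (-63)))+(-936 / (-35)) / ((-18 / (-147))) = 6404082 / 9085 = 704.91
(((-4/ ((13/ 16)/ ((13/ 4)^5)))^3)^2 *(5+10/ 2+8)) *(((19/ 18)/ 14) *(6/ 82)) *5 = 154698219556695596139904677885/ 9630121984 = 16063993770143254307.91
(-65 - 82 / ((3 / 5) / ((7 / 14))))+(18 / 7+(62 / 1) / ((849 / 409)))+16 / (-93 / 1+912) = -23380340 / 231777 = -100.87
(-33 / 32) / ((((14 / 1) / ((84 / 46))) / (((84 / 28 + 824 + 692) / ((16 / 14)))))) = -1052667 / 5888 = -178.78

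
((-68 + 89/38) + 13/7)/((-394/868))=526101/3743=140.56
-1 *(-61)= 61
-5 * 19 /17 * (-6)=570 /17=33.53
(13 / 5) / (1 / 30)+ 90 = 168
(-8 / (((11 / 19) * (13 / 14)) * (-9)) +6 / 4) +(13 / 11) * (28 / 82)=375385 / 105534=3.56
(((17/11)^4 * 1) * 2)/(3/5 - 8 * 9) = -0.16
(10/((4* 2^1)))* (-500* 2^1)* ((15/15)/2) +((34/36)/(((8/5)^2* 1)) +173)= -520279/1152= -451.63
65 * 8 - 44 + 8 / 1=484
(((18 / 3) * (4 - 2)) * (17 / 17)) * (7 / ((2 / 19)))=798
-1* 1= -1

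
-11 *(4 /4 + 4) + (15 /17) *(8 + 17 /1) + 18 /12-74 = -3585 /34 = -105.44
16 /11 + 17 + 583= 601.45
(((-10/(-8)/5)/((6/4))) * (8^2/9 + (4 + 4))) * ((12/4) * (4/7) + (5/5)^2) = 1292/189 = 6.84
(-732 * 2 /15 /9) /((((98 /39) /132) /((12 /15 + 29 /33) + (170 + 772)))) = -1975610416 /3675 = -537581.07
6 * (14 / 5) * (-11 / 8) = -23.10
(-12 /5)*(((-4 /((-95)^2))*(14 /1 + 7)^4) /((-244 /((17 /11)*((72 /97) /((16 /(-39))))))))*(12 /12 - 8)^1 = -48739661334 /2937050875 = -16.59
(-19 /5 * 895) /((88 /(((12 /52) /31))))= -10203 /35464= -0.29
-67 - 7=-74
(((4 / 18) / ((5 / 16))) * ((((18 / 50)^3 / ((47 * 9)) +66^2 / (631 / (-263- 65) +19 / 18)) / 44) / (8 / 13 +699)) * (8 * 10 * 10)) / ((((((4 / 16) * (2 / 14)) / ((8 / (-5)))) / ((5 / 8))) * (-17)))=-8888495420593152 / 58203367234375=-152.71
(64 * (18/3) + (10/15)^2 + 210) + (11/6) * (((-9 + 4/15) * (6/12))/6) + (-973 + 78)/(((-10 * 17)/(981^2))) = 93032703763/18360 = 5067140.73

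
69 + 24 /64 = 69.38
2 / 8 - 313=-1251 / 4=-312.75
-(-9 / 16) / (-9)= -1 / 16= -0.06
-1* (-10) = 10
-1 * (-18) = 18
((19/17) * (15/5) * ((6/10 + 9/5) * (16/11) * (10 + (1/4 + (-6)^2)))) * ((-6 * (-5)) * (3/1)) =9110880/187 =48721.28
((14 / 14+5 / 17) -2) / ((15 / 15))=-12 / 17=-0.71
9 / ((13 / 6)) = 54 / 13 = 4.15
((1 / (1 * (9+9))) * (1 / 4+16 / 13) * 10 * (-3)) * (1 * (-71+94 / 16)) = 200585 / 1248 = 160.73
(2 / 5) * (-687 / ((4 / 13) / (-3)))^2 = 717864849 / 40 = 17946621.22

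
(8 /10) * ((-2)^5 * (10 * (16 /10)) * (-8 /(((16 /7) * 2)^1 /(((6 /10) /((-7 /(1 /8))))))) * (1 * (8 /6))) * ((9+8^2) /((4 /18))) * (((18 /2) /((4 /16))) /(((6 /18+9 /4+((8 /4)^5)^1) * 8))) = -4541184 /10375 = -437.70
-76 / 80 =-19 / 20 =-0.95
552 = 552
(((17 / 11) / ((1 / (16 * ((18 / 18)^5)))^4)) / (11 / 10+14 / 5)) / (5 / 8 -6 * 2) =-89128960 / 39039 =-2283.07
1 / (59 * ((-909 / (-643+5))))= 638 / 53631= 0.01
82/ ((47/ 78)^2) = 498888/ 2209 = 225.84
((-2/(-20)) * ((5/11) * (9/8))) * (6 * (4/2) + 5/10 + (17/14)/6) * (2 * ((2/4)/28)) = 291/12544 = 0.02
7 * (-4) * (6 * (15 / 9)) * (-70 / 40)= 490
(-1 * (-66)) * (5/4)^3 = 4125/32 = 128.91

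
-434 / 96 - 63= -3241 / 48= -67.52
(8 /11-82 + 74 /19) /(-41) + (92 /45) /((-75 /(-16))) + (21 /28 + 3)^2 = 7582189463 /462726000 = 16.39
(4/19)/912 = 1/4332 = 0.00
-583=-583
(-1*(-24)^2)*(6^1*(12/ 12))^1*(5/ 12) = -1440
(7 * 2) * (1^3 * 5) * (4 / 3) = 280 / 3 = 93.33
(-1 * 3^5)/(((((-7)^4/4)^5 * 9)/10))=-276480/79792266297612001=-0.00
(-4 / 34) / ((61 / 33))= -66 / 1037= -0.06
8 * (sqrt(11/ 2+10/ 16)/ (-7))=-2 * sqrt(2)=-2.83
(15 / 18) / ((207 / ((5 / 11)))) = 25 / 13662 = 0.00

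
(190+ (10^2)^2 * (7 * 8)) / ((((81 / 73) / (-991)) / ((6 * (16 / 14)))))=-216137734240 / 63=-3430757686.35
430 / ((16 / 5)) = 1075 / 8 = 134.38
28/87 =0.32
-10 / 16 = -5 / 8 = -0.62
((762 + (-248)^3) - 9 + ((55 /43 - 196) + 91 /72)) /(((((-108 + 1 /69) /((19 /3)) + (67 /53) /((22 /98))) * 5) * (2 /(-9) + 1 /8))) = -12030676645611877 /4378439310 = -2747708.90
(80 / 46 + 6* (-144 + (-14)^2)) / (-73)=-7216 / 1679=-4.30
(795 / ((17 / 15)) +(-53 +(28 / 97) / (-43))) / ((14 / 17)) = 22990314 / 29197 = 787.42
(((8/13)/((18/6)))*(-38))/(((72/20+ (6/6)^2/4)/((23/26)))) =-69920/39039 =-1.79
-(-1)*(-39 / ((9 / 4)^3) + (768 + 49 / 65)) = 12088387 / 15795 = 765.33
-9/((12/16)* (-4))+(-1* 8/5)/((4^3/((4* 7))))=23/10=2.30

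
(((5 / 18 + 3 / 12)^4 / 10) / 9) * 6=130321 / 25194240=0.01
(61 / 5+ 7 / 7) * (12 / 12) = 13.20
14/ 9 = 1.56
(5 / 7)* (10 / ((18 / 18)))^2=500 / 7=71.43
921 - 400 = 521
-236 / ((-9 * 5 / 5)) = 236 / 9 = 26.22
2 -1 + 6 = 7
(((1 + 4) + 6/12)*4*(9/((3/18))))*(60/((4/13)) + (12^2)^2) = 24866028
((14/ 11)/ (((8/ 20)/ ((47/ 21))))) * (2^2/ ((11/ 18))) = 5640/ 121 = 46.61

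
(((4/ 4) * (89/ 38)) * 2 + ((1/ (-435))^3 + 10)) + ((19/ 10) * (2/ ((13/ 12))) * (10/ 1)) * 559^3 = 6127127462.68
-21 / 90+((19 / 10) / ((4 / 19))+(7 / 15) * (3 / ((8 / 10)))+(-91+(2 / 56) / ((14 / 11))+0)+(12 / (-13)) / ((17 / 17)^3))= -621865 / 7644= -81.35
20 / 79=0.25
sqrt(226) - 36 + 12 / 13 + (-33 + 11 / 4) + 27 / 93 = -104839 / 1612 + sqrt(226) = -50.00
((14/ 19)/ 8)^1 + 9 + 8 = 17.09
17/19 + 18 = 359/19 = 18.89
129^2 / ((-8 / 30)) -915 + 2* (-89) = -253987 / 4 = -63496.75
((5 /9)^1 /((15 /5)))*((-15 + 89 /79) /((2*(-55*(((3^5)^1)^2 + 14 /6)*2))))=137 /692760717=0.00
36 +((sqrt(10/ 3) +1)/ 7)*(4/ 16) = sqrt(30)/ 84 +1009/ 28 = 36.10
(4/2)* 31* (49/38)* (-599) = -909881/19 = -47888.47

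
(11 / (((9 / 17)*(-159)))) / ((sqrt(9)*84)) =-187 / 360612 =-0.00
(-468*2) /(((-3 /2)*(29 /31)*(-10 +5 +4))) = -19344 /29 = -667.03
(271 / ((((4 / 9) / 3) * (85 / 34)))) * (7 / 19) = 51219 / 190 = 269.57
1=1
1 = 1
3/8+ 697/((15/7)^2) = 273899/1800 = 152.17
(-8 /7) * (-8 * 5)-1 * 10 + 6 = 292 /7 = 41.71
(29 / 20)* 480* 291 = 202536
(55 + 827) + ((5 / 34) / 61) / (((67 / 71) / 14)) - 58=824.04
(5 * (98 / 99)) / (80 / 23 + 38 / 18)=0.89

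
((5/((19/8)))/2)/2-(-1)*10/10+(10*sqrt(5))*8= 29/19+80*sqrt(5)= 180.41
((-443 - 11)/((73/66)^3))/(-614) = 65261592/119428219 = 0.55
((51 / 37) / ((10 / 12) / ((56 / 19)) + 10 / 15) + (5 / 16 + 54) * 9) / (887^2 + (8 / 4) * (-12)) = 92585439 / 148575219760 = 0.00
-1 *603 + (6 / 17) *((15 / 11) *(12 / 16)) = -225387 / 374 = -602.64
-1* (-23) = 23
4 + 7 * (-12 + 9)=-17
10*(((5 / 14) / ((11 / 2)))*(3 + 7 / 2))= 325 / 77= 4.22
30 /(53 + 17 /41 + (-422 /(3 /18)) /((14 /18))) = -1435 /153163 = -0.01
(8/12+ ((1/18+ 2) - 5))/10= -41/180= -0.23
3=3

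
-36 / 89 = -0.40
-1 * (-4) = 4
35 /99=0.35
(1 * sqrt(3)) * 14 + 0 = 14 * sqrt(3) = 24.25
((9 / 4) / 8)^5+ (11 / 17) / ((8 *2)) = 24072505 / 570425344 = 0.04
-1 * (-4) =4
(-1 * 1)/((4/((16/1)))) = -4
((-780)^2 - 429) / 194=607971 / 194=3133.87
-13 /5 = -2.60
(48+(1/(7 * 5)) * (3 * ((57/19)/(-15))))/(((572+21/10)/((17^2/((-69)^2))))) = 539274/106294615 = 0.01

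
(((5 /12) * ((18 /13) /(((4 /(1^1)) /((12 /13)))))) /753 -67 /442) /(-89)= 109183 /64179947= 0.00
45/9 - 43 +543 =505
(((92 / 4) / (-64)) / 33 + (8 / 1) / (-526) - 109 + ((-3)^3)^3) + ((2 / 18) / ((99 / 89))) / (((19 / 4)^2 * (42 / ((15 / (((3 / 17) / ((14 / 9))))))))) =-2893172588682401 / 146178800064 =-19792.01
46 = 46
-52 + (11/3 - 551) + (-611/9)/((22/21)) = -664.14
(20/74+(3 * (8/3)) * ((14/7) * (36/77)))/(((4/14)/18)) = 198738/407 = 488.30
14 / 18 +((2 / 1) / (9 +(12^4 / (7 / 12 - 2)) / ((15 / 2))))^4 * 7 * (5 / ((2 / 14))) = 0.78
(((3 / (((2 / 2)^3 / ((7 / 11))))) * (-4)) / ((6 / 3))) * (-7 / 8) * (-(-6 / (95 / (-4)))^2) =-21168 / 99275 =-0.21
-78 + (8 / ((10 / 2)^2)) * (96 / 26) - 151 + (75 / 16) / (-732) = -289064189 / 1268800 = -227.82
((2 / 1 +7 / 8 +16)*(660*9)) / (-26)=-224235 / 52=-4312.21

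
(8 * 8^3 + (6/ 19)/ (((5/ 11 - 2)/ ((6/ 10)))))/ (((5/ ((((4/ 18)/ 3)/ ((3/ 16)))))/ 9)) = 211674944/ 72675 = 2912.62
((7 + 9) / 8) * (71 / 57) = 2.49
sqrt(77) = 8.77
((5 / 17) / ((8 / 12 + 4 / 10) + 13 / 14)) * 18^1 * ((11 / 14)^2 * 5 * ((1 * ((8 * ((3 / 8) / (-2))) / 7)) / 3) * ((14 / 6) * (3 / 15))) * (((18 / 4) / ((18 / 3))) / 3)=-27225 / 398888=-0.07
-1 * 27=-27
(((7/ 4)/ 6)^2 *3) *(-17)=-833/ 192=-4.34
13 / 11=1.18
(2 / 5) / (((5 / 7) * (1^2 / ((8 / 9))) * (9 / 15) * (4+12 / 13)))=91 / 540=0.17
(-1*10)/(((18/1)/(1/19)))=-0.03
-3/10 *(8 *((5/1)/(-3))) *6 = 24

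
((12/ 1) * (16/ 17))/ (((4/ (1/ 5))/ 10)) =96/ 17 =5.65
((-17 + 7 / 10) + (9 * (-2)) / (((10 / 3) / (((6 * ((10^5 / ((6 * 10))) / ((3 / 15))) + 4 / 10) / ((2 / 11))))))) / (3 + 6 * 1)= -74251409 / 450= -165003.13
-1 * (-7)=7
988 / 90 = 494 / 45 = 10.98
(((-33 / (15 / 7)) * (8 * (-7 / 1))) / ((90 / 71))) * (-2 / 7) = -43736 / 225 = -194.38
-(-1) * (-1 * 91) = -91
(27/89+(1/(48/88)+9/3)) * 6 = 2743/89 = 30.82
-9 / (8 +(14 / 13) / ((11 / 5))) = -1287 / 1214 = -1.06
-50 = -50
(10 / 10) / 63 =1 / 63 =0.02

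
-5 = -5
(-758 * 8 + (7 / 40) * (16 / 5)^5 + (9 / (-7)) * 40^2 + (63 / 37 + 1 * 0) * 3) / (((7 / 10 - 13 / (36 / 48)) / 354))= 69257150307036 / 403878125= 171480.32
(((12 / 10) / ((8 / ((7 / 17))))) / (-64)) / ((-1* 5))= 21 / 108800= 0.00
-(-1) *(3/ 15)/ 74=1/ 370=0.00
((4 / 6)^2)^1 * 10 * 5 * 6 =400 / 3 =133.33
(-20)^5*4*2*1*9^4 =-167961600000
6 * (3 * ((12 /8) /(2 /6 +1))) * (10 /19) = 405 /38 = 10.66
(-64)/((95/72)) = -48.51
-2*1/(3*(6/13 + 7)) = -26/291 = -0.09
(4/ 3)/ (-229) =-4/ 687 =-0.01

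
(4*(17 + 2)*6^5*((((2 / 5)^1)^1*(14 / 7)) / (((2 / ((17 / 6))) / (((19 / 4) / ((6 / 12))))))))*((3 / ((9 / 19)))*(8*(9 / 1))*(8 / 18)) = 6447679488 / 5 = 1289535897.60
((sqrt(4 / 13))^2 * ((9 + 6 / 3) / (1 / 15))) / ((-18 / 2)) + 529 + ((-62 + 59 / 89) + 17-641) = -562226 / 3471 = -161.98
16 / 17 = 0.94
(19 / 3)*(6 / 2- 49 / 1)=-291.33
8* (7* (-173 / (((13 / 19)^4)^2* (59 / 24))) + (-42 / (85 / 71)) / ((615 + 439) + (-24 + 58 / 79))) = -6832951263146324787324 / 83278238891295955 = -82049.66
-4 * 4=-16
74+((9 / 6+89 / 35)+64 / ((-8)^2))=79.04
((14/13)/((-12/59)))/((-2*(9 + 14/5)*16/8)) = 35/312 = 0.11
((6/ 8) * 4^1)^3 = 27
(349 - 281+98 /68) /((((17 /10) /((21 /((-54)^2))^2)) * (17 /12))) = 192815 /128936772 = 0.00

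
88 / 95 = 0.93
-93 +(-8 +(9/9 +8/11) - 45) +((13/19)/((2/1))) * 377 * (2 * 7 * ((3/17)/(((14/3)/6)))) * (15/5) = 3854190/3553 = 1084.77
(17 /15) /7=17 /105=0.16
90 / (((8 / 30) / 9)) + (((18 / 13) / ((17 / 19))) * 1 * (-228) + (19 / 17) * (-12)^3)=332991 / 442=753.37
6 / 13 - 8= -98 / 13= -7.54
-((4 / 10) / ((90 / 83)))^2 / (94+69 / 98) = -675122 / 469850625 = -0.00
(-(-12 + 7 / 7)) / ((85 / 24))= 264 / 85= 3.11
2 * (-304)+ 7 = -601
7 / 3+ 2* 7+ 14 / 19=973 / 57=17.07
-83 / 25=-3.32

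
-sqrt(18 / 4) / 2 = -3 * sqrt(2) / 4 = -1.06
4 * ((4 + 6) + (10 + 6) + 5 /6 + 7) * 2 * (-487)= -395444 /3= -131814.67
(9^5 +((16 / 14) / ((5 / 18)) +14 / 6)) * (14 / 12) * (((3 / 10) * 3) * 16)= 24803288 / 25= 992131.52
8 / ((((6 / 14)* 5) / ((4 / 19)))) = 224 / 285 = 0.79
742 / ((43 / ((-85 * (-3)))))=4400.23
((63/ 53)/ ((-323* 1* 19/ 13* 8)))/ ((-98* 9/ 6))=39/ 18214616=0.00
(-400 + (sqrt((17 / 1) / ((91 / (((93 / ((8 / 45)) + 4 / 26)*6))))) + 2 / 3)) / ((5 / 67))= -80266 / 15 + 67*sqrt(19428297) / 910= -5026.54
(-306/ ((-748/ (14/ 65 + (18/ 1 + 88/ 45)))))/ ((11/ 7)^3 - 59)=-202370/ 1351779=-0.15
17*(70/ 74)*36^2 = 20841.08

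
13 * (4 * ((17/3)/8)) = 221/6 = 36.83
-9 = -9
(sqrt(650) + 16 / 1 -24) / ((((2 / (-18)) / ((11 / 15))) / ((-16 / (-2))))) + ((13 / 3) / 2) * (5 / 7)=89029 / 210 -264 * sqrt(26)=-922.19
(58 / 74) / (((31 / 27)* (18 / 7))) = 609 / 2294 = 0.27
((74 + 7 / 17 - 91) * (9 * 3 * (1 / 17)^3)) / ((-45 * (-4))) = -423 / 835210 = -0.00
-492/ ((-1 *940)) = 123/ 235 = 0.52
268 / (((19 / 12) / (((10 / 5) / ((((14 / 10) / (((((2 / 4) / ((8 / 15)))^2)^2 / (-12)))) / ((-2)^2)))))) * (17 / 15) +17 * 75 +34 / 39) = 13228312500 / 62735446919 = 0.21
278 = 278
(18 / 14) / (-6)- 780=-10923 / 14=-780.21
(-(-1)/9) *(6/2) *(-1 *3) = -1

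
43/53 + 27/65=4226/3445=1.23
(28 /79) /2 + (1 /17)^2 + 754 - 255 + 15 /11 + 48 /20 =631549687 /1255705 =502.94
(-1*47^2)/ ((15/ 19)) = -41971/ 15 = -2798.07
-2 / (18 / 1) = -0.11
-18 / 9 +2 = 0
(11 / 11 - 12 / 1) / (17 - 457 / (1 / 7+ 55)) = -4246 / 3363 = -1.26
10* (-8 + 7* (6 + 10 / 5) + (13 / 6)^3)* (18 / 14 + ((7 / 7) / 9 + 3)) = 2486075 / 972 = 2557.69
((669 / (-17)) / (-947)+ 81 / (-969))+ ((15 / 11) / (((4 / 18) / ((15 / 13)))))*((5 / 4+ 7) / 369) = 151643163 / 1304276584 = 0.12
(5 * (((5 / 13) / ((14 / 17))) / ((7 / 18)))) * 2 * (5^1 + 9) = 15300 / 91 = 168.13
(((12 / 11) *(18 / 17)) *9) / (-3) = -648 / 187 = -3.47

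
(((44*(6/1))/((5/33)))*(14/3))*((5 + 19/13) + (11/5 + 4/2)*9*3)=316750896/325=974618.14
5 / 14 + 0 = 5 / 14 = 0.36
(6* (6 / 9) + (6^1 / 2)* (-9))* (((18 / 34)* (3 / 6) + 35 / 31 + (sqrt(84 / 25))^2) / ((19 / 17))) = -2881003 / 29450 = -97.83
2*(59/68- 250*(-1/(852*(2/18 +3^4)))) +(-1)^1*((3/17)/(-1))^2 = 2563465/1497887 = 1.71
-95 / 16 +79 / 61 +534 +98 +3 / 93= 627.39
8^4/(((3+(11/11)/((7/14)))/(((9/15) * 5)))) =2457.60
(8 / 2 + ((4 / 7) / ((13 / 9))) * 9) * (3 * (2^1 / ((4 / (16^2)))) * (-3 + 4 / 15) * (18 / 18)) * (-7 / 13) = 3610624 / 845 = 4272.93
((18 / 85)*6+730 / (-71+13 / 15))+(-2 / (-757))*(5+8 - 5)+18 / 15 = -53591059 / 6769094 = -7.92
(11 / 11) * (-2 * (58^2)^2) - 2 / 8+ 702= -90529161 / 4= -22632290.25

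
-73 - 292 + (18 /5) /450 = -364.99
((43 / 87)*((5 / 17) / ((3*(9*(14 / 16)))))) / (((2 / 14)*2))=860 / 39933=0.02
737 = 737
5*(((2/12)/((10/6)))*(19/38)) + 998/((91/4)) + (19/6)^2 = 88691/1638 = 54.15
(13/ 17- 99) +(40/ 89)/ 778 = -57816730/ 588557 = -98.23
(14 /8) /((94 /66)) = 231 /188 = 1.23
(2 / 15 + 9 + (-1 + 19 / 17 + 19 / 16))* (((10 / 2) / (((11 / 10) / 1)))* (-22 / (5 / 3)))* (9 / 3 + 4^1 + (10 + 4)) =-894369 / 68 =-13152.49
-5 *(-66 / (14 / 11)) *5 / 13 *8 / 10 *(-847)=-878460 / 13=-67573.85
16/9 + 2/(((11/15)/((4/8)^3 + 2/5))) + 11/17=25963/6732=3.86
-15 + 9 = -6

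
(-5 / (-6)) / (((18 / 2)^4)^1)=5 / 39366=0.00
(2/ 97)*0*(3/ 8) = 0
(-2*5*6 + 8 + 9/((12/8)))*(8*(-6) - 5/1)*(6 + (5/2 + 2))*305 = 7807695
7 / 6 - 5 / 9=11 / 18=0.61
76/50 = 38/25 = 1.52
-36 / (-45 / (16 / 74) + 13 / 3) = 864 / 4891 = 0.18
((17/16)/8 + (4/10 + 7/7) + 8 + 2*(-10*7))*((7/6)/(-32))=194831/40960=4.76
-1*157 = -157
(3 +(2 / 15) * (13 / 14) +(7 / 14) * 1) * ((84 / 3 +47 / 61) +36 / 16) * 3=5760009 / 17080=337.24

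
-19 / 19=-1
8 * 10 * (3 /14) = 120 /7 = 17.14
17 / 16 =1.06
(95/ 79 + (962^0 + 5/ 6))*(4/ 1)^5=736768/ 237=3108.73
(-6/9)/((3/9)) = -2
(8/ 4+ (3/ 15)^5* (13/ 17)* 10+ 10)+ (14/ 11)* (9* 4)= 6757786/ 116875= 57.82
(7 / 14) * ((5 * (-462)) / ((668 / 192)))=-55440 / 167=-331.98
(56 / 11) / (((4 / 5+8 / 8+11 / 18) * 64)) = 45 / 1364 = 0.03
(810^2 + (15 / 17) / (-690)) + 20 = 513085839 / 782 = 656120.00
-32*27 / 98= -432 / 49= -8.82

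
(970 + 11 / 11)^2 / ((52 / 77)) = 1396129.94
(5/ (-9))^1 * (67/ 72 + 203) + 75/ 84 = -509855/ 4536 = -112.40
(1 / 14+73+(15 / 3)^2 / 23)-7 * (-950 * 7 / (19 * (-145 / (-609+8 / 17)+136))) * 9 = 7140349261 / 30254798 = 236.01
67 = 67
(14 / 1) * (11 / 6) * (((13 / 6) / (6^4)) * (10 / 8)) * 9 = 5005 / 10368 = 0.48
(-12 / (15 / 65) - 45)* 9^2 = -7857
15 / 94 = 0.16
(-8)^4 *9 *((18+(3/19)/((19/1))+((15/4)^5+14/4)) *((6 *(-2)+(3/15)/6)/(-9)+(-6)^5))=-1184284597595806/5415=-218704450156.20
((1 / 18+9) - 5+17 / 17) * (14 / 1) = 637 / 9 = 70.78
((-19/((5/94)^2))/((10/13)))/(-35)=1091246/4375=249.43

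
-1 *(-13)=13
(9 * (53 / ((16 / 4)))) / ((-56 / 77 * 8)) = -5247 / 256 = -20.50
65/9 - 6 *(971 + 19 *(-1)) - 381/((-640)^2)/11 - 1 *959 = -6663.78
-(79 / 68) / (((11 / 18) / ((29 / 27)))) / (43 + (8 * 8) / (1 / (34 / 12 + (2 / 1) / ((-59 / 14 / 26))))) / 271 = 135169 / 10142393426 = 0.00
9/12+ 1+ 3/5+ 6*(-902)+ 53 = -5356.65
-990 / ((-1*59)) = 990 / 59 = 16.78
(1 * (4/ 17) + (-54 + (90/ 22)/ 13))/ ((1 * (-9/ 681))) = 4044.38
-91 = -91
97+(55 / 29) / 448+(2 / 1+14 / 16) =1297631 / 12992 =99.88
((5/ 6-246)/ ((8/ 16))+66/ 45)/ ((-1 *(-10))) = -7333/ 150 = -48.89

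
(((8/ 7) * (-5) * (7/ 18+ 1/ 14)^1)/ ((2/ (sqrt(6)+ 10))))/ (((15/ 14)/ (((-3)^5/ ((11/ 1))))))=2088 * sqrt(6)/ 77+ 20880/ 77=337.59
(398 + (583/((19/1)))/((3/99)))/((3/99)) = 884433/19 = 46549.11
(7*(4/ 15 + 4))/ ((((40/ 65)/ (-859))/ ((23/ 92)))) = -156338/ 15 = -10422.53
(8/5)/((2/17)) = 68/5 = 13.60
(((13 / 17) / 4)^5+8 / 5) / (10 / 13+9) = 151233225117 / 923247815680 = 0.16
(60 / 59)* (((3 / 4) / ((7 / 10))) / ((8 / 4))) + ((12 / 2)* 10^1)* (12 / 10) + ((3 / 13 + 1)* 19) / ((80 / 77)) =2551684 / 26845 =95.05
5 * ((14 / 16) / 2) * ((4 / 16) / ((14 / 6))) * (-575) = -134.77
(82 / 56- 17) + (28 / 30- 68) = -34693 / 420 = -82.60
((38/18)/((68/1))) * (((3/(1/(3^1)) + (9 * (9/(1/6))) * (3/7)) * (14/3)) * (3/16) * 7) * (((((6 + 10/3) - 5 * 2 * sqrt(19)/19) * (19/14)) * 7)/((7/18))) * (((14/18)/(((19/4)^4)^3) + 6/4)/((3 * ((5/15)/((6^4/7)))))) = 272682612415632213873/104228126382617 - 4090239186234483208095 * sqrt(19)/27724681617776122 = 1973138.46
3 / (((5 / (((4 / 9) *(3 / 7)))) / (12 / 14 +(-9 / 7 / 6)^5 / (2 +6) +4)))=20898061 / 37647680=0.56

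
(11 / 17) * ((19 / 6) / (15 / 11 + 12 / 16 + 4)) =4598 / 13719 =0.34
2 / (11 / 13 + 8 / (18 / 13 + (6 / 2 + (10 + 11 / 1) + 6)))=663 / 365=1.82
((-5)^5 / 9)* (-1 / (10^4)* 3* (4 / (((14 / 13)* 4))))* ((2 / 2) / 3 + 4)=845 / 2016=0.42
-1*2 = -2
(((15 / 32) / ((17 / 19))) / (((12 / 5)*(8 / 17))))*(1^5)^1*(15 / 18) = 2375 / 6144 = 0.39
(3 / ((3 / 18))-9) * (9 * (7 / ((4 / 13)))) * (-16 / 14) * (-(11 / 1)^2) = 254826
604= 604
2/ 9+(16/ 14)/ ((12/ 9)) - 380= -23872/ 63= -378.92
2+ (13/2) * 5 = 69/2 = 34.50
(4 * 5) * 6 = 120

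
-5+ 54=49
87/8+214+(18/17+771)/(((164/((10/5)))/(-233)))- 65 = -11341037/5576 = -2033.90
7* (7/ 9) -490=-4361/ 9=-484.56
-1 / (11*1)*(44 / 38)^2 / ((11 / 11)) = -44 / 361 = -0.12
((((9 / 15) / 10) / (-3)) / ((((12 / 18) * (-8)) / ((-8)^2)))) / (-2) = -3 / 25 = -0.12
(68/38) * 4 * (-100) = -715.79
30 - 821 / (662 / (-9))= 27249 / 662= 41.16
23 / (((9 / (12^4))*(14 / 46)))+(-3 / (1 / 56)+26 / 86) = 52358611 / 301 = 173948.87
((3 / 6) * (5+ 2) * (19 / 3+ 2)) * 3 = 175 / 2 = 87.50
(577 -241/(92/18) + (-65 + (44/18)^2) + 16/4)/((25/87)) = 51306539/31050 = 1652.38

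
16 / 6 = 8 / 3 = 2.67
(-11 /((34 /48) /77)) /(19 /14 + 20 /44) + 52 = -961292 /1581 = -608.03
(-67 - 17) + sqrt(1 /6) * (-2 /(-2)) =-84 + sqrt(6) /6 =-83.59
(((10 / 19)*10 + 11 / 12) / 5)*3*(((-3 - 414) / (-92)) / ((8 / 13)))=7638189 / 279680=27.31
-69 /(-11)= 69 /11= 6.27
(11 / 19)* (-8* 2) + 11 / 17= -2783 / 323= -8.62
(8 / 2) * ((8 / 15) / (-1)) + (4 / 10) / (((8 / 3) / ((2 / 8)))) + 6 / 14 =-2801 / 1680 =-1.67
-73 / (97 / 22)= -1606 / 97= -16.56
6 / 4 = 3 / 2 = 1.50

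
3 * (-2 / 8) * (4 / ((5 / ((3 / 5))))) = -9 / 25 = -0.36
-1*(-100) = 100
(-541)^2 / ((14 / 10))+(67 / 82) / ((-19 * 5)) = 11399924481 / 54530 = 209057.85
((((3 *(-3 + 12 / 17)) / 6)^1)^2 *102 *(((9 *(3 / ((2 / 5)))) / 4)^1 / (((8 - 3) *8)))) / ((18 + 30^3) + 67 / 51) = 369603 / 176382080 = 0.00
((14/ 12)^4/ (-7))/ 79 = -343/ 102384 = -0.00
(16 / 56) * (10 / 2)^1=10 / 7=1.43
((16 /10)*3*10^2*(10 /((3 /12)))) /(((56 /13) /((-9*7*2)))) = -561600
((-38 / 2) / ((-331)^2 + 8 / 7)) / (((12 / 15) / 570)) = -665 / 5382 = -0.12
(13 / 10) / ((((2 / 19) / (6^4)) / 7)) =560196 / 5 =112039.20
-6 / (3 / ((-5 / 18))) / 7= 0.08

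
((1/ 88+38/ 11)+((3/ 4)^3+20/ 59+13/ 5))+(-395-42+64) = -76046857/ 207680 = -366.17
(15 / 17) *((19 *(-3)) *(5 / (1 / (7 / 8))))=-29925 / 136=-220.04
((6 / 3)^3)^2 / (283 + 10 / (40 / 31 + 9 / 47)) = 138176 / 625567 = 0.22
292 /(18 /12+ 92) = 584 /187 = 3.12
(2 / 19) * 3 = 6 / 19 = 0.32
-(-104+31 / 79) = 103.61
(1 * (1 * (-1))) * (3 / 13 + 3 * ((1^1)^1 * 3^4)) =-3162 / 13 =-243.23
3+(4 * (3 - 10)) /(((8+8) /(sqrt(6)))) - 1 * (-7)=10 - 7 * sqrt(6) /4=5.71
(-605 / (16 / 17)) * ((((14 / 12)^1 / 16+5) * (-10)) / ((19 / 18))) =75131925 / 2432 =30893.06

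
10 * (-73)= -730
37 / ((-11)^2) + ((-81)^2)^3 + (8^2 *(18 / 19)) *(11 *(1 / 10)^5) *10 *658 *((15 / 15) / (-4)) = 282429536470.33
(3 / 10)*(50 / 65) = 3 / 13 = 0.23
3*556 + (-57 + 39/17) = 27426/17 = 1613.29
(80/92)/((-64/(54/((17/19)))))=-2565/3128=-0.82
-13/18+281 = 5045/18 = 280.28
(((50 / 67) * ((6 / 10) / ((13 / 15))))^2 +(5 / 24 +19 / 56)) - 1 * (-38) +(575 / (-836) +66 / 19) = 554063690291 / 13318701396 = 41.60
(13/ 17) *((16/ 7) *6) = 1248/ 119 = 10.49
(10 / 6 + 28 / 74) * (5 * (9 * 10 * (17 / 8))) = 1955.57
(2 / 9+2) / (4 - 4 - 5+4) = -20 / 9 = -2.22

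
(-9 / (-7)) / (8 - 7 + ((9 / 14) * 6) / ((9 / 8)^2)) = 27 / 85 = 0.32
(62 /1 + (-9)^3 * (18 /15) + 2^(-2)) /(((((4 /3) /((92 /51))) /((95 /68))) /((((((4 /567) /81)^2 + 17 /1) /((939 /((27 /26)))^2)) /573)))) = -84883904810864461 /1523132553770987350464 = -0.00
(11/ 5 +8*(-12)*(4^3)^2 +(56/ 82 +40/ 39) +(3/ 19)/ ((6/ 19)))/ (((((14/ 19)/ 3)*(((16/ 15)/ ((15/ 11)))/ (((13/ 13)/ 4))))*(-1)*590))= 153593503191/ 177109504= 867.22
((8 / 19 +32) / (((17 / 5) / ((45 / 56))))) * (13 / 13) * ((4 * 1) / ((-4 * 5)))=-495 / 323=-1.53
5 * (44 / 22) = 10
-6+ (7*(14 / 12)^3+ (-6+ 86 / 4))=4453 / 216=20.62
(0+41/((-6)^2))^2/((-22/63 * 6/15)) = -58835/6336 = -9.29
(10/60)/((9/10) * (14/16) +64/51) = 680/8333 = 0.08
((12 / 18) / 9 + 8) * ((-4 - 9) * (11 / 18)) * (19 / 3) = -296153 / 729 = -406.25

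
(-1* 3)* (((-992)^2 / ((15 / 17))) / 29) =-16729088 / 145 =-115373.02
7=7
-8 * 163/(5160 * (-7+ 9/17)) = 2771/70950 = 0.04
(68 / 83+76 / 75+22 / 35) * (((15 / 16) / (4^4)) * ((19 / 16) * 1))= 1018837 / 95191040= 0.01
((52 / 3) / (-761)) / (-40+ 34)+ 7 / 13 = 48281 / 89037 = 0.54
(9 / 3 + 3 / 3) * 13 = 52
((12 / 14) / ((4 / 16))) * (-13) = -44.57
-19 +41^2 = 1662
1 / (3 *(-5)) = -1 / 15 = -0.07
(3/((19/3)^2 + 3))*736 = 4968/97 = 51.22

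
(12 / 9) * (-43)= -172 / 3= -57.33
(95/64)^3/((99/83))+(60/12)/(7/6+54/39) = 4.70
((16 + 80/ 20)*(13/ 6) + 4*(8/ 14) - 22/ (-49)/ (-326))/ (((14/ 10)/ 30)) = 54652250/ 55909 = 977.52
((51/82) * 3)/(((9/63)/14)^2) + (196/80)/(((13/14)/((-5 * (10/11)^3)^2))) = 16955651948858/944242013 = 17956.89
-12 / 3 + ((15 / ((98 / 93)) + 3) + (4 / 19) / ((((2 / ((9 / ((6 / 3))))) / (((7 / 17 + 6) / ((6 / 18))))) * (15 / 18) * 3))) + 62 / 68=1407894 / 79135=17.79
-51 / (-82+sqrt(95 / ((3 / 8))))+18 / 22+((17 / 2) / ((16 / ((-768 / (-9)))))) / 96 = 51* sqrt(570) / 9706+3721937 / 1921788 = 2.06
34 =34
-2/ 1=-2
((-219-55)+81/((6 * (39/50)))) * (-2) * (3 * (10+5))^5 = 1231540706250/13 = 94733900480.77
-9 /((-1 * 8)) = 9 /8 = 1.12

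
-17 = -17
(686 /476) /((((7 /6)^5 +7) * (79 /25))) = 680400 /13667711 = 0.05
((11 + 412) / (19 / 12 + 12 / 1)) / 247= 5076 / 40261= 0.13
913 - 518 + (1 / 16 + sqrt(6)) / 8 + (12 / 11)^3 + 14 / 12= 397.78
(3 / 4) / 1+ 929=3719 / 4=929.75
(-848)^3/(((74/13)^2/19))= -489517104128/1369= -357572756.85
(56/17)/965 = 56/16405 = 0.00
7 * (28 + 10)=266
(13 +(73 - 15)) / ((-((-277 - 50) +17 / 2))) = 142 / 637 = 0.22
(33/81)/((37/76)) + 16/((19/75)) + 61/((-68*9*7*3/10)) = 96293459/1505826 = 63.95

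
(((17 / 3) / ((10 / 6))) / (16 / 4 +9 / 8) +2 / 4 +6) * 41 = 2937 / 10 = 293.70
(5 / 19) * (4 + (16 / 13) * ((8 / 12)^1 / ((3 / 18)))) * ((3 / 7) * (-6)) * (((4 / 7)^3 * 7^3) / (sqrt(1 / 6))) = -668160 * sqrt(6) / 1729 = -946.59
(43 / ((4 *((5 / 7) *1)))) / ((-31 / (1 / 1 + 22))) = -6923 / 620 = -11.17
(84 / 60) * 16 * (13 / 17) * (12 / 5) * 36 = 628992 / 425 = 1479.98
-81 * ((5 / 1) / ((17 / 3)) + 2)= -3969 / 17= -233.47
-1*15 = -15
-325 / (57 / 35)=-11375 / 57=-199.56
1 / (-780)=-1 / 780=-0.00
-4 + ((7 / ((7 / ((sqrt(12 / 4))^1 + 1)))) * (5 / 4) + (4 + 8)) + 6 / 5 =5 * sqrt(3) / 4 + 209 / 20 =12.62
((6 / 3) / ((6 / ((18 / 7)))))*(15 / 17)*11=990 / 119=8.32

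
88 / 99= 8 / 9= 0.89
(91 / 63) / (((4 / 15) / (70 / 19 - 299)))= -1599.63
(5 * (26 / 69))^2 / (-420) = -845 / 99981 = -0.01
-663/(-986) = 39/58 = 0.67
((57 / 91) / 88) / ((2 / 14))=0.05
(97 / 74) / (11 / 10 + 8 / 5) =485 / 999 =0.49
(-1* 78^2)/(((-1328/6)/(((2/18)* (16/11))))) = 4056/913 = 4.44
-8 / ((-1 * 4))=2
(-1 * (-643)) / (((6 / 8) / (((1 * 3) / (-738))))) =-1286 / 369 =-3.49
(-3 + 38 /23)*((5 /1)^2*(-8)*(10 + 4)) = 86800 /23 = 3773.91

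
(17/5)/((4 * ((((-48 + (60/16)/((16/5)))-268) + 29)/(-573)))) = 155856/91465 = 1.70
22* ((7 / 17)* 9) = 1386 / 17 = 81.53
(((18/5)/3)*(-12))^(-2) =25/5184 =0.00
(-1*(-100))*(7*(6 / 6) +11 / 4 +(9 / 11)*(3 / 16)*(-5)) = 39525 / 44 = 898.30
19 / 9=2.11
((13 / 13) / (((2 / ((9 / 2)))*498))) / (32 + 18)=3 / 33200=0.00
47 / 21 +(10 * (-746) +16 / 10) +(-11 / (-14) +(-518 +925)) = -1480159 / 210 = -7048.38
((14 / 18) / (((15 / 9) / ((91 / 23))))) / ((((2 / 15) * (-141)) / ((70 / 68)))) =-22295 / 220524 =-0.10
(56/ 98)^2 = 16/ 49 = 0.33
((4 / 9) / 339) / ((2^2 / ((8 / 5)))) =8 / 15255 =0.00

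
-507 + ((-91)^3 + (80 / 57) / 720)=-386842013 / 513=-754078.00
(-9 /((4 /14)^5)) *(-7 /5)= 1058841 /160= 6617.76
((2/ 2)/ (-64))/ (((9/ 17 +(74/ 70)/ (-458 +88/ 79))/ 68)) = -182545405/ 90559352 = -2.02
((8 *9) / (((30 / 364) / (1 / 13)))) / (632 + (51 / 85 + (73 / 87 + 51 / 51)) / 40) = 167040 / 1571123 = 0.11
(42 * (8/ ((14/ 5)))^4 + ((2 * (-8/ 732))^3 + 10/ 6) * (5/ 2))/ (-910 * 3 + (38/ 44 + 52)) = -129626334078065/ 123805678101777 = -1.05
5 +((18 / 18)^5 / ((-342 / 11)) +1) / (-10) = 16769 / 3420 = 4.90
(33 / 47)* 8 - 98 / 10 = -983 / 235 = -4.18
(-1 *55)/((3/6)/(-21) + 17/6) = -1155/59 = -19.58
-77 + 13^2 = 92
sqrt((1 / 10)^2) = 1 / 10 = 0.10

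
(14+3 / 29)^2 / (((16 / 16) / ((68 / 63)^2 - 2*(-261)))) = 347349294202 / 3337929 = 104061.32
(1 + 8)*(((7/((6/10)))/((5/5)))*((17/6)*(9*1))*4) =10710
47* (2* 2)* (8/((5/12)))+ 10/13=3610.37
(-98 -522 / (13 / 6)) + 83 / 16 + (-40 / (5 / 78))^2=80920791 / 208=389042.26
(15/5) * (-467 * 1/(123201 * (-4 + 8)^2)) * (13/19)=-467/960336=-0.00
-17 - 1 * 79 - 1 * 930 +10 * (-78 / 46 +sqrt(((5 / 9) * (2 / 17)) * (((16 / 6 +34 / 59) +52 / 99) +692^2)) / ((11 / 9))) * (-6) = -120 * sqrt(77150090432305) / 121363 - 21258 / 23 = -9609.13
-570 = -570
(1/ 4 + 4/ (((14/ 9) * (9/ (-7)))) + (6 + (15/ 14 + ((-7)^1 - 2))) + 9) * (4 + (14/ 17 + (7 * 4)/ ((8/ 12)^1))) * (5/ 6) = 148255/ 714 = 207.64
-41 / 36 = -1.14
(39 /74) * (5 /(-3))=-65 /74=-0.88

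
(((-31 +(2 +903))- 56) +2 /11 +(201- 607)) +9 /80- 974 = -494301 /880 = -561.71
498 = 498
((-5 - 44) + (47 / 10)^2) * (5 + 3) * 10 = -2152.80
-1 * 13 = -13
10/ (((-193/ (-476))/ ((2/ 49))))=1360/ 1351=1.01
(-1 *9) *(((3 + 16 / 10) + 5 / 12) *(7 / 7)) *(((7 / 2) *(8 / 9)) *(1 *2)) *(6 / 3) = -8428 / 15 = -561.87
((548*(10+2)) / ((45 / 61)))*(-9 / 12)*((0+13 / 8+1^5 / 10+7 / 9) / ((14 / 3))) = -7529657 / 2100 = -3585.55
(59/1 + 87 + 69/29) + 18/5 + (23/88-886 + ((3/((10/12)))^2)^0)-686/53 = -504303837/676280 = -745.70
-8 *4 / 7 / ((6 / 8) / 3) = -128 / 7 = -18.29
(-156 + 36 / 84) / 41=-1089 / 287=-3.79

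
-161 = -161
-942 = -942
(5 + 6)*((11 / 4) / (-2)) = -15.12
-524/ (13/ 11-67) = 1441/ 181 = 7.96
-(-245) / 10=49 / 2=24.50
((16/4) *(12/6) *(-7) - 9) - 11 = -76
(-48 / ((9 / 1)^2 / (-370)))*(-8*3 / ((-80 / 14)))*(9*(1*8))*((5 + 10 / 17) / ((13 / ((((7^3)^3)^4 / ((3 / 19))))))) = 317355753417000627146069641160079230720 / 663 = 478666294746607280763302600000000000.00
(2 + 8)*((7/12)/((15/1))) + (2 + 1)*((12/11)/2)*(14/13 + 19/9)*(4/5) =58717/12870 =4.56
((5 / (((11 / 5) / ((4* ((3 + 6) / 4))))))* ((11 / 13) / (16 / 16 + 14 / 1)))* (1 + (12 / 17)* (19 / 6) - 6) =-705 / 221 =-3.19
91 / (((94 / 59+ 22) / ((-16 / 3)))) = -5369 / 261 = -20.57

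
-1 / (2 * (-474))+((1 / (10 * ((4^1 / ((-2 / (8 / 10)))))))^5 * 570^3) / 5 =-35.32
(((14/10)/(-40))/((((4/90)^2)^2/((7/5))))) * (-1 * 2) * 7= 11252115/64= 175814.30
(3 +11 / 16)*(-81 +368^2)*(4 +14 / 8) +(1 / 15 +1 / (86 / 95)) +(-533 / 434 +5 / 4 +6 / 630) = 25706045797991 / 8957760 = 2869695.75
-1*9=-9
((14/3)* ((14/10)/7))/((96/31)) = 217/720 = 0.30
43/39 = 1.10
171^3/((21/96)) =160006752/7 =22858107.43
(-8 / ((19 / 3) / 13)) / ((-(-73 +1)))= -13 / 57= -0.23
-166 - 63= -229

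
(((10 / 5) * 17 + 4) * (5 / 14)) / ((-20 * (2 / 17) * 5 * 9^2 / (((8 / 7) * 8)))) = -2584 / 19845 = -0.13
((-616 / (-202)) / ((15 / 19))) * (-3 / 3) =-3.86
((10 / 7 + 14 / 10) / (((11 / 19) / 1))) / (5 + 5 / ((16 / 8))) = 114 / 175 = 0.65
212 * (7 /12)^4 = 127253 /5184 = 24.55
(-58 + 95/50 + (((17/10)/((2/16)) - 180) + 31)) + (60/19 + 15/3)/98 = -178209/931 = -191.42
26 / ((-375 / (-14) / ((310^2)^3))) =2584410719072000 / 3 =861470239690666.67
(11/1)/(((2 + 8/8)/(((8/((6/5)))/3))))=220/27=8.15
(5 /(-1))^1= -5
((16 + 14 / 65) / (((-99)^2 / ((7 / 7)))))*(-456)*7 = -1121456 / 212355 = -5.28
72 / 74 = 36 / 37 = 0.97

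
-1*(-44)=44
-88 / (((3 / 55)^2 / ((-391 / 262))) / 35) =1821473500 / 1179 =1544930.87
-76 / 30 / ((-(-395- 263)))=-19 / 4935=-0.00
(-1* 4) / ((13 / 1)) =-4 / 13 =-0.31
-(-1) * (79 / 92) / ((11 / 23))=79 / 44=1.80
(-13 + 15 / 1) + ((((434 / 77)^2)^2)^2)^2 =47672401706915432909990475138 / 45949729863572161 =1037490358451.68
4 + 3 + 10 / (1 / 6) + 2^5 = 99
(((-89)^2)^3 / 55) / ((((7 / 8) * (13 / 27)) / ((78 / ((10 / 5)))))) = 836477601409.68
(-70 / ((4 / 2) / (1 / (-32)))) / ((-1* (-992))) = 35 / 31744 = 0.00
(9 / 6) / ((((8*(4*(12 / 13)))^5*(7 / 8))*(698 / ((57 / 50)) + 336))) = 7054567 / 87753294323122176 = 0.00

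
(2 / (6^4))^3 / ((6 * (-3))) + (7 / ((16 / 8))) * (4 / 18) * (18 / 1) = 68568643583 / 4897760256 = 14.00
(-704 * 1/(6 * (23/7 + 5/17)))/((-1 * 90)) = 10472/28755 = 0.36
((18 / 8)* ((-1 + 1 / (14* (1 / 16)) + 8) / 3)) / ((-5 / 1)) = -171 / 140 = -1.22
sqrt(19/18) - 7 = -7 + sqrt(38)/6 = -5.97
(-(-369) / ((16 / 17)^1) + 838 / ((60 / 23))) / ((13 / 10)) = 171191 / 312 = 548.69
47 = 47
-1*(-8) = 8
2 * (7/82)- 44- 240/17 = -40389/697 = -57.95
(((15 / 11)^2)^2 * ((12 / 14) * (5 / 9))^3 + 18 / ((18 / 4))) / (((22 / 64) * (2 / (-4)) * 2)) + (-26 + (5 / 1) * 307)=82655105473 / 55240493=1496.28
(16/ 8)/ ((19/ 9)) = 18/ 19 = 0.95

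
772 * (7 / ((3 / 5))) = 27020 / 3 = 9006.67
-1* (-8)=8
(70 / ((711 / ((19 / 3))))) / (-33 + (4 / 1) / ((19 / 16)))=-25270 / 1200879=-0.02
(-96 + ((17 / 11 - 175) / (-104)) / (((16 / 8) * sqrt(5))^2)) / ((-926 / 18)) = 4937787 / 2648360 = 1.86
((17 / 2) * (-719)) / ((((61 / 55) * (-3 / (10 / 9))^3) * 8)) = 84033125 / 2401326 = 34.99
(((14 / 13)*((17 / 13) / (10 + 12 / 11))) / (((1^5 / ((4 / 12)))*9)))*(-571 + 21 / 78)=-19424251 / 7236918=-2.68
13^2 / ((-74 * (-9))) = 169 / 666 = 0.25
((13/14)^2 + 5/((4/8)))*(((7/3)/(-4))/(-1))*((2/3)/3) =1.41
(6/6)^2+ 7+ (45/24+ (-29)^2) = 6807/8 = 850.88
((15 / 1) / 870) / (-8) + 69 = 32015 / 464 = 69.00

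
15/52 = 0.29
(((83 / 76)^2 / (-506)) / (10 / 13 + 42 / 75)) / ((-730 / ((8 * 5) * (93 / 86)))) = 69406675 / 660543637248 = 0.00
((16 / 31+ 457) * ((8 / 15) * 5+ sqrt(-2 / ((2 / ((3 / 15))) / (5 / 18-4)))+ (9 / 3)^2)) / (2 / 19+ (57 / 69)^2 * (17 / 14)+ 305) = 997873331 * sqrt(670) / 20017871025+ 13970226634 / 800714841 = 18.74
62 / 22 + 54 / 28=731 / 154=4.75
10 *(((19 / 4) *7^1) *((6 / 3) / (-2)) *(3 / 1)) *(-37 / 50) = 14763 / 20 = 738.15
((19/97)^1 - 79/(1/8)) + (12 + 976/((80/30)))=-24619/97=-253.80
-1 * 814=-814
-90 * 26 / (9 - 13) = 585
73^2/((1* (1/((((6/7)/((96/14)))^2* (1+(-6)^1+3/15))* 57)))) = -911259/40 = -22781.48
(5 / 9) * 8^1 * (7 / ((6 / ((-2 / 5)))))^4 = 19208 / 91125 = 0.21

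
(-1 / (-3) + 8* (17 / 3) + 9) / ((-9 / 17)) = -2788 / 27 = -103.26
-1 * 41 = -41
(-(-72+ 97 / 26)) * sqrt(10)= 1775 * sqrt(10) / 26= 215.89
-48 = -48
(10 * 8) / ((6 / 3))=40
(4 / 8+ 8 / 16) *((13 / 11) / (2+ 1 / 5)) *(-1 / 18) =-65 / 2178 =-0.03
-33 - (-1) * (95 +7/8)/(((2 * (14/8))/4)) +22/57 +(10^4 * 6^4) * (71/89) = 367146572834/35511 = 10338953.36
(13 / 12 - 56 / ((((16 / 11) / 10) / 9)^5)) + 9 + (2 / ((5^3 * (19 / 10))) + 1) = -296441429552525273 / 5836800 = -50788347990.77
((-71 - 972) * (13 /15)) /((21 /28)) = -54236 /45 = -1205.24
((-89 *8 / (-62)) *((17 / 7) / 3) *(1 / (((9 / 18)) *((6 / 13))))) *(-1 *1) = -78676 / 1953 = -40.28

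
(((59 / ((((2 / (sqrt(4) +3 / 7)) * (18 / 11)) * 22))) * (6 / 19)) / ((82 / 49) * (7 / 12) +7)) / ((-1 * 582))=-1003 / 7408860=-0.00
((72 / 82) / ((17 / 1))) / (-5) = -0.01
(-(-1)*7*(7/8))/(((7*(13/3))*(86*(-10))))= -21/89440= -0.00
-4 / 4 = -1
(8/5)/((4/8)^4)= 128/5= 25.60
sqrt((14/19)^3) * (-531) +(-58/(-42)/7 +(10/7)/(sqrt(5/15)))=-7434 * sqrt(266)/361 +29/147 +10 * sqrt(3)/7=-333.19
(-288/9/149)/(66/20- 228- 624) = 320/1264563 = 0.00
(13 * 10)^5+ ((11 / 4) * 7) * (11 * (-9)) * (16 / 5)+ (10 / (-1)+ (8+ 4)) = 37129293903.60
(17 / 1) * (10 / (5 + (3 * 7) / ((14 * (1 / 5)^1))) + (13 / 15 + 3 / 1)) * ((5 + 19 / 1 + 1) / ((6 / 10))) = 29750 / 9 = 3305.56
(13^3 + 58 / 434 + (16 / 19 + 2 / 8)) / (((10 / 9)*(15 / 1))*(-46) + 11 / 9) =-326278251 / 113613388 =-2.87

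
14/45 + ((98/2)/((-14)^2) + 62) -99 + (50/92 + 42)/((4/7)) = 314741/8280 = 38.01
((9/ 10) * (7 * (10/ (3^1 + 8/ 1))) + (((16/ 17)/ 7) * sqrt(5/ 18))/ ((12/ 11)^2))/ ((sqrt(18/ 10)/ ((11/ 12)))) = sqrt(5) * (1331 * sqrt(10) + 404838)/ 231336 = 3.95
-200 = -200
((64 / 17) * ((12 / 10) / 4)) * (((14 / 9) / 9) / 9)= 0.02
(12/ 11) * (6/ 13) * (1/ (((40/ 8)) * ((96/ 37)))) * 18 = 999/ 1430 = 0.70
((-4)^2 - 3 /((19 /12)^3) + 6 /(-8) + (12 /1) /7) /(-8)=-3112873 /1536416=-2.03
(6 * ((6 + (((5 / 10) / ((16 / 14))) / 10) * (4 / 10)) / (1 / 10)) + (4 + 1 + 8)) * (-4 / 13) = -7481 / 65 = -115.09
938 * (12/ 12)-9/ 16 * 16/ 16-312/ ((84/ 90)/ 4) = -44767/ 112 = -399.71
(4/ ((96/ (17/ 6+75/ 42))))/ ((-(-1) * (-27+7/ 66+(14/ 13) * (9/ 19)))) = -263549/ 36129156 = -0.01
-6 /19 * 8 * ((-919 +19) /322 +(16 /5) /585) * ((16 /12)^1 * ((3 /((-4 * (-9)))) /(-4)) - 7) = -57801656 /1167075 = -49.53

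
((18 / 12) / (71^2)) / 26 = 3 / 262132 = 0.00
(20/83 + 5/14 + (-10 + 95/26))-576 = -4393943/7553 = -581.75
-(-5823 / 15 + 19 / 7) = 13492 / 35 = 385.49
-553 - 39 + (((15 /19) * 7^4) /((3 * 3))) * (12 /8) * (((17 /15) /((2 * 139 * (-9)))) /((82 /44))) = -3461975995 /5847174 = -592.08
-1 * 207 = -207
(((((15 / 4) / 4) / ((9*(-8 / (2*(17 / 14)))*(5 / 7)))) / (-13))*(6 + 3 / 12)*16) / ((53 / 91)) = 2975 / 5088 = 0.58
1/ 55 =0.02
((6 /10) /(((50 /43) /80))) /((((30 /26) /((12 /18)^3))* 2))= 17888 /3375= 5.30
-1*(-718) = 718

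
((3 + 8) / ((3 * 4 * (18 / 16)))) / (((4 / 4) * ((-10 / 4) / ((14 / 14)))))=-44 / 135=-0.33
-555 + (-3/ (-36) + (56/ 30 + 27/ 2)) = -10791/ 20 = -539.55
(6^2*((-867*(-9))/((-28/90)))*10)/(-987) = 9148.11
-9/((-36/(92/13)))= 23/13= 1.77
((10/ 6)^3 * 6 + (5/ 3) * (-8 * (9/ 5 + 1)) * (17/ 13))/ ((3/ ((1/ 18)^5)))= -1231/ 331619184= -0.00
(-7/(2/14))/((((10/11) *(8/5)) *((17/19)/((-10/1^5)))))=51205/136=376.51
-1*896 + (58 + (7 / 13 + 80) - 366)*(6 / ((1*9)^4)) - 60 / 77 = -1963672790 / 2189187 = -896.99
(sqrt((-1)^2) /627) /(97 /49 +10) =49 /368049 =0.00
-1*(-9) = 9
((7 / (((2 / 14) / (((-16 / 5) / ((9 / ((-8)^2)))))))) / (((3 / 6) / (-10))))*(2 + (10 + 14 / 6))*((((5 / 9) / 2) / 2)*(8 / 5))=17260544 / 243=71031.05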